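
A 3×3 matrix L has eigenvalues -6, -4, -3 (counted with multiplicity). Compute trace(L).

trace(L) is the sum of the eigenvalues: (-6) + (-4) + (-3) = -13.

-13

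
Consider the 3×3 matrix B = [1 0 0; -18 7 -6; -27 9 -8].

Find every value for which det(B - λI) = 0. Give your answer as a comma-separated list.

-2, 1, 1

Compute the characteristic polynomial p(μ) = det(μI - B).
Expanding the 3×3 determinant: p(μ) = μ^3 - 3μ + 2.
Rational-root test: μ = 1 gives p(1) = 0.
Dividing by (μ - 1) leaves μ^2 + μ - 2.
The quadratic factors as (μ + 2)·(μ - 1).
Eigenvalues: -2, 1, 1.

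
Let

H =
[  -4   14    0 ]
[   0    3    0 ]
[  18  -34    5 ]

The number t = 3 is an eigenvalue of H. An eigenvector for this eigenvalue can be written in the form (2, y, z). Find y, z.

1, -1

We need (H - 3I)v = 0.
H - 3I = [[-7, 14, 0], [0, 0, 0], [18, -34, 2]].
Row 1: (-7)·2 + (14)·y + (0)·z = 0
Row 2: (0)·2 + (0)·y + (0)·z = 0
Row 3: (18)·2 + (-34)·y + (2)·z = 0
Solving gives y = 1, z = -1.
Check: H·(2, 1, -1) = (6, 3, -3) = 3·(2, 1, -1).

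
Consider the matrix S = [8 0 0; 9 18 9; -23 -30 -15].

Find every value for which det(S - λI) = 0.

0, 3, 8

The characteristic polynomial is p(μ) = det(μI - S).
Expanding the 3×3 determinant: p(μ) = μ^3 - 11μ^2 + 24μ.
Rational-root test: μ = 0 gives p(0) = 0.
Factor out μ: p(μ) = μ·(μ^2 - 11μ + 24).
The quadratic factors as (μ - 3)·(μ - 8).
Eigenvalues: 0, 3, 8.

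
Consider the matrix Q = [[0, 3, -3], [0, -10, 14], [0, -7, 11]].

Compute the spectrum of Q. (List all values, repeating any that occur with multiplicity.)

The characteristic polynomial is p(λ) = det(λI - Q).
Cofactor expansion gives p(λ) = λ^3 - λ^2 - 12λ.
Since p(0) = 0, λ = 0 is a root.
Dividing by λ leaves λ^2 - λ - 12.
The quadratic factors as (λ + 3)·(λ - 4).
Eigenvalues: -3, 0, 4.

-3, 0, 4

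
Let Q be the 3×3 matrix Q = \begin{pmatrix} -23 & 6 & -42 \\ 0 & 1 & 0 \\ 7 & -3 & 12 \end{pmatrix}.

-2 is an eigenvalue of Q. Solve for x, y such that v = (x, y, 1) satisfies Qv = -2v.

We need (Q + 2I)v = 0.
Q + 2I = [[-21, 6, -42], [0, 3, 0], [7, -3, 14]].
Row 1: (-21)·x + (6)·y + (-42)·1 = 0
Row 2: (0)·x + (3)·y + (0)·1 = 0
Row 3: (7)·x + (-3)·y + (14)·1 = 0
Solving gives x = -2, y = 0.
Check: Q·(-2, 0, 1) = (4, 0, -2) = -2·(-2, 0, 1).

-2, 0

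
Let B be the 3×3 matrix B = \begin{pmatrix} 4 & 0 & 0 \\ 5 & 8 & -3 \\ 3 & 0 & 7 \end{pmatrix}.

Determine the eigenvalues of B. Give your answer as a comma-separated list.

Compute the characteristic polynomial p(r) = det(rI - B).
Expanding along the first row, p(r) = r^3 - 19r^2 + 116r - 224.
Since p(4) = 0, r = 4 is a root.
Dividing by (r - 4) leaves r^2 - 15r + 56.
The quadratic factors as (r - 7)·(r - 8).
Eigenvalues: 4, 7, 8.

4, 7, 8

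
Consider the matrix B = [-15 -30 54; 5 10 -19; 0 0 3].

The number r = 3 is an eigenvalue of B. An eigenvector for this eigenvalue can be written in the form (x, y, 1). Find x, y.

We need (B - 3I)v = 0.
B - 3I = [[-18, -30, 54], [5, 7, -19], [0, 0, 0]].
Row 1: (-18)·x + (-30)·y + (54)·1 = 0
Row 2: (5)·x + (7)·y + (-19)·1 = 0
Row 3: (0)·x + (0)·y + (0)·1 = 0
Solving gives x = 8, y = -3.
Check: B·(8, -3, 1) = (24, -9, 3) = 3·(8, -3, 1).

8, -3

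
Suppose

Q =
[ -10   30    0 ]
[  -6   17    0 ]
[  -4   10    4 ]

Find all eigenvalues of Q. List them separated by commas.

The characteristic polynomial is p(λ) = det(λI - Q).
Cofactor expansion gives p(λ) = λ^3 - 11λ^2 + 38λ - 40.
Rational-root test: λ = 4 gives p(4) = 0.
Factor out (λ - 4): p(λ) = (λ - 4)·(λ^2 - 7λ + 10).
The quadratic factors as (λ - 2)·(λ - 5).
Eigenvalues: 2, 4, 5.

2, 4, 5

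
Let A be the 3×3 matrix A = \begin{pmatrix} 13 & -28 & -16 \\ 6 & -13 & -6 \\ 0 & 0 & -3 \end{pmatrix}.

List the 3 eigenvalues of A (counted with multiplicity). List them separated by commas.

-3, -1, 1

Set up det(tI - A) = 0.
Cofactor expansion gives p(t) = t^3 + 3t^2 - t - 3.
Since p(-1) = 0, t = -1 is a root.
Dividing by (t + 1) leaves t^2 + 2t - 3.
The quadratic factors as (t + 3)·(t - 1).
Eigenvalues: -3, -1, 1.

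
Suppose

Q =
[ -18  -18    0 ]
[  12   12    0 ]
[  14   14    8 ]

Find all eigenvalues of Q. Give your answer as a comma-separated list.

-6, 0, 8

Compute the characteristic polynomial p(lambda) = det(lambda·I - Q).
Cofactor expansion gives p(lambda) = lambda^3 - 2·lambda^2 - 48·lambda.
Rational-root test: lambda = -6 gives p(-6) = 0.
Factor out (lambda + 6): p(lambda) = (lambda + 6)·(lambda^2 - 8·lambda).
The quadratic factors as lambda·(lambda - 8).
Eigenvalues: -6, 0, 8.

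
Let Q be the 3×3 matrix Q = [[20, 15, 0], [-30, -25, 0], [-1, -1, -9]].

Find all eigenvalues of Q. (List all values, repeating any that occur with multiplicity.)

-10, -9, 5

Compute the characteristic polynomial p(λ) = det(λI - Q).
Expanding the 3×3 determinant: p(λ) = λ^3 + 14λ^2 - 5λ - 450.
Since p(5) = 0, λ = 5 is a root.
Dividing by (λ - 5) leaves λ^2 + 19λ + 90.
The quadratic factors as (λ + 10)·(λ + 9).
Eigenvalues: -10, -9, 5.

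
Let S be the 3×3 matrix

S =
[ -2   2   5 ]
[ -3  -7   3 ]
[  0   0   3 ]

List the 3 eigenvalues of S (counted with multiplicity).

-5, -4, 3

Set up det(rI - S) = 0.
Expanding the 3×3 determinant: p(r) = r^3 + 6r^2 - 7r - 60.
Try r = -5: p(-5) = 0, so -5 is a root.
Dividing by (r + 5) leaves r^2 + r - 12.
The quadratic factors as (r + 4)·(r - 3).
Eigenvalues: -5, -4, 3.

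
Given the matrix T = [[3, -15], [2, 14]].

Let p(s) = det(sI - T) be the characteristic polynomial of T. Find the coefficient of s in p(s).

-17

The coefficient of s of det(sI - T) is −trace(T).
trace(T) = (3) + (14) = 17, so the coefficient is -17.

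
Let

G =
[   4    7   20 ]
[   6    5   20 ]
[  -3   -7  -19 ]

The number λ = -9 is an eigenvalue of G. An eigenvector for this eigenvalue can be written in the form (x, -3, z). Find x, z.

-3, 3

We need (G + 9I)v = 0.
G + 9I = [[13, 7, 20], [6, 14, 20], [-3, -7, -10]].
Row 1: (13)·x + (7)·-3 + (20)·z = 0
Row 2: (6)·x + (14)·-3 + (20)·z = 0
Row 3: (-3)·x + (-7)·-3 + (-10)·z = 0
Solving gives x = -3, z = 3.
Check: G·(-3, -3, 3) = (27, 27, -27) = -9·(-3, -3, 3).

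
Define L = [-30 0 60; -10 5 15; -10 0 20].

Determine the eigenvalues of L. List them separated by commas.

-10, 0, 5

Compute the characteristic polynomial p(μ) = det(μI - L).
Expanding along the first row, p(μ) = μ^3 + 5μ^2 - 50μ.
Rational-root test: μ = 0 gives p(0) = 0.
Factor out μ: p(μ) = μ·(μ^2 + 5μ - 50).
The quadratic factors as (μ + 10)·(μ - 5).
Eigenvalues: -10, 0, 5.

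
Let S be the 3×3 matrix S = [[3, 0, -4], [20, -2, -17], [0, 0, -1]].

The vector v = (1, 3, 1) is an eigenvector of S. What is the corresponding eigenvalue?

Compute Sv: S·(1, 3, 1) = (-1, -3, -1).
Since Sv = λv, compare component 1: -1 = λ·1, so λ = -1.

-1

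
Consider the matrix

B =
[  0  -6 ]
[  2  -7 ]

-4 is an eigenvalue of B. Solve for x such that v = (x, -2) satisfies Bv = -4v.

We need (B + 4I)v = 0.
B + 4I = [[4, -6], [2, -3]].
Row 1: (4)·x + (-6)·-2 = 0
Row 2: (2)·x + (-3)·-2 = 0
Solving gives x = -3.
Check: B·(-3, -2) = (12, 8) = -4·(-3, -2).

-3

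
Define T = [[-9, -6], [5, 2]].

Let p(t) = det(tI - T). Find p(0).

p(0) = det(0·I − T) = det(−T) = (−1)^2·det(T).
det(T) = 12, so p(0) = 12.

12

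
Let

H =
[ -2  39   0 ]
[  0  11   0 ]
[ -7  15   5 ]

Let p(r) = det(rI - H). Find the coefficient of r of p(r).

p(r) = r^3 - 14r^2 + 23r + 110.
The coefficient of r is 23.

23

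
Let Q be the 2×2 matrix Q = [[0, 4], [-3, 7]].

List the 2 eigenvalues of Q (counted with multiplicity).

3, 4

det(Q - lambda·I) = (0 - lambda)(7 - lambda) - (4)·(-3) = lambda^2 - 7·lambda + 12.
This factors as (lambda - 3)·(lambda - 4) = 0.
Eigenvalues: 3, 4.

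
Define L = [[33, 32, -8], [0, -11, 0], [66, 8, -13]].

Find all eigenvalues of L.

Set up det(sI - L) = 0.
Cofactor expansion gives p(s) = s^3 - 9s^2 - 121s + 1089.
Try s = 9: p(9) = 0, so 9 is a root.
Dividing by (s - 9) leaves s^2 - 121.
The quadratic factors as (s + 11)·(s - 11).
Eigenvalues: -11, 9, 11.

-11, 9, 11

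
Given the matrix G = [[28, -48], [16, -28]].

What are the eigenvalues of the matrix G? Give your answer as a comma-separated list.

det(G - tI) = (28 - t)(-28 - t) - (-48)·(16) = t^2 - 16.
This factors as (t + 4)·(t - 4) = 0.
Eigenvalues: -4, 4.

-4, 4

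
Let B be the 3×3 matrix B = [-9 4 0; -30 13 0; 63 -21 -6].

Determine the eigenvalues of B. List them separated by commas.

The characteristic polynomial is p(t) = det(tI - B).
Cofactor expansion gives p(t) = t^3 + 2t^2 - 21t + 18.
Since p(1) = 0, t = 1 is a root.
Dividing by (t - 1) leaves t^2 + 3t - 18.
The quadratic factors as (t + 6)·(t - 3).
Eigenvalues: -6, 1, 3.

-6, 1, 3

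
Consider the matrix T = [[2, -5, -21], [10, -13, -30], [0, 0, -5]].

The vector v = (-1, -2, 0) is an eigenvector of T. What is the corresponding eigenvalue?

-8

Compute Tv: T·(-1, -2, 0) = (8, 16, 0).
Since Tv = λv, compare component 1: 8 = λ·-1, so λ = -8.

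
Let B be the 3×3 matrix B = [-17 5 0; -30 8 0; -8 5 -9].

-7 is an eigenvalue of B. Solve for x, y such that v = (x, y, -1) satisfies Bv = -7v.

We need (B + 7I)v = 0.
B + 7I = [[-10, 5, 0], [-30, 15, 0], [-8, 5, -2]].
Row 1: (-10)·x + (5)·y + (0)·-1 = 0
Row 2: (-30)·x + (15)·y + (0)·-1 = 0
Row 3: (-8)·x + (5)·y + (-2)·-1 = 0
Solving gives x = -1, y = -2.
Check: B·(-1, -2, -1) = (7, 14, 7) = -7·(-1, -2, -1).

-1, -2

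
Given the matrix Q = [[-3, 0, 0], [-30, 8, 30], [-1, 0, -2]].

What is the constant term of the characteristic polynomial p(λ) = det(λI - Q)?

p(0) = det(0·I − Q) = det(−Q) = (−1)^3·det(Q).
det(Q) = 48, so p(0) = -48.

-48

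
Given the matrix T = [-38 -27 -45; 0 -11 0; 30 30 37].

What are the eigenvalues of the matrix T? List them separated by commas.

The characteristic polynomial is p(s) = det(sI - T).
Cofactor expansion gives p(s) = s^3 + 12s^2 - 45s - 616.
Since p(-8) = 0, s = -8 is a root.
Factor out (s + 8): p(s) = (s + 8)·(s^2 + 4s - 77).
The quadratic factors as (s + 11)·(s - 7).
Eigenvalues: -11, -8, 7.

-11, -8, 7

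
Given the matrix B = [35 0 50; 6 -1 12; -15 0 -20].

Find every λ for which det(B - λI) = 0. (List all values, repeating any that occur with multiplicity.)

-1, 5, 10

Set up det(λI - B) = 0.
Cofactor expansion gives p(λ) = λ^3 - 14λ^2 + 35λ + 50.
Since p(-1) = 0, λ = -1 is a root.
Dividing by (λ + 1) leaves λ^2 - 15λ + 50.
The quadratic factors as (λ - 5)·(λ - 10).
Eigenvalues: -1, 5, 10.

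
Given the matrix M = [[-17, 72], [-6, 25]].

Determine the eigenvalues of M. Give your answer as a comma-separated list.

det(M - tI) = (-17 - t)(25 - t) - (72)·(-6) = t^2 - 8t + 7.
This factors as (t - 1)·(t - 7) = 0.
Eigenvalues: 1, 7.

1, 7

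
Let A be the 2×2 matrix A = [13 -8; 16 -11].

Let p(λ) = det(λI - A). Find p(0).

p(0) = det(0·I − A) = det(−A) = (−1)^2·det(A).
det(A) = -15, so p(0) = -15.

-15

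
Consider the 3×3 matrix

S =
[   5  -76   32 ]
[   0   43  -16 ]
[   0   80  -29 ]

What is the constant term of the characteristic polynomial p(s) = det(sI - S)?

p(0) = det(0·I − S) = det(−S) = (−1)^3·det(S).
det(S) = 165, so p(0) = -165.

-165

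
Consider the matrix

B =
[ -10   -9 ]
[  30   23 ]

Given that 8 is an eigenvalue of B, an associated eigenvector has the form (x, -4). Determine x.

We need (B - 8I)v = 0.
B - 8I = [[-18, -9], [30, 15]].
Row 1: (-18)·x + (-9)·-4 = 0
Row 2: (30)·x + (15)·-4 = 0
Solving gives x = 2.
Check: B·(2, -4) = (16, -32) = 8·(2, -4).

2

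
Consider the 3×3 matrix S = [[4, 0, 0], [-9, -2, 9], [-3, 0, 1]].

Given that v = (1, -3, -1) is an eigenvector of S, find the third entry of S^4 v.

First find the eigenvalue: Sv = (4, -12, -4) = 4·(1, -3, -1), so λ = 4.
Then S^4 v = λ^4·v = 4^4·(1, -3, -1) = 256·(1, -3, -1) = (256, -768, -256).

-256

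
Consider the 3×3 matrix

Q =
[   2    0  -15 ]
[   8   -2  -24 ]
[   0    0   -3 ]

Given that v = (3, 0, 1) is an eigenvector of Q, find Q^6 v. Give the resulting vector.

(2187, 0, 729)

First find the eigenvalue: Qv = (-9, 0, -3) = -3·(3, 0, 1), so λ = -3.
Then Q^6 v = λ^6·v = (-3)^6·(3, 0, 1) = 729·(3, 0, 1) = (2187, 0, 729).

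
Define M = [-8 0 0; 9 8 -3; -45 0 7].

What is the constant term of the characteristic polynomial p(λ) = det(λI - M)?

448

p(0) = det(0·I − M) = det(−M) = (−1)^3·det(M).
det(M) = -448, so p(0) = 448.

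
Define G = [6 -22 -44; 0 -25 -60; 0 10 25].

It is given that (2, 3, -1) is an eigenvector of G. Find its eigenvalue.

-5

Compute Gv: G·(2, 3, -1) = (-10, -15, 5).
Since Gv = λv, compare component 1: -10 = λ·2, so λ = -5.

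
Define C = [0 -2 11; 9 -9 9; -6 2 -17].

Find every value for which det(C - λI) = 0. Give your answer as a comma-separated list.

Set up det(tI - C) = 0.
Expanding the 3×3 determinant: p(t) = t^3 + 26t^2 + 219t + 594.
Since p(-6) = 0, t = -6 is a root.
Factor out (t + 6): p(t) = (t + 6)·(t^2 + 20t + 99).
The quadratic factors as (t + 11)·(t + 9).
Eigenvalues: -11, -9, -6.

-11, -9, -6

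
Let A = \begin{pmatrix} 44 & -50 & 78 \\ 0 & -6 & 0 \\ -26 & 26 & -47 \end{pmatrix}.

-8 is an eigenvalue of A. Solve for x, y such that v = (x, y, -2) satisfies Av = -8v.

We need (A + 8I)v = 0.
A + 8I = [[52, -50, 78], [0, 2, 0], [-26, 26, -39]].
Row 1: (52)·x + (-50)·y + (78)·-2 = 0
Row 2: (0)·x + (2)·y + (0)·-2 = 0
Row 3: (-26)·x + (26)·y + (-39)·-2 = 0
Solving gives x = 3, y = 0.
Check: A·(3, 0, -2) = (-24, 0, 16) = -8·(3, 0, -2).

3, 0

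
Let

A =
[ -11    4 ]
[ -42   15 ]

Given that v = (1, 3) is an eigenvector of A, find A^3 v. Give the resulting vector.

(1, 3)

First find the eigenvalue: Av = (1, 3) = 1·(1, 3), so λ = 1.
Then A^3 v = λ^3·v = 1^3·(1, 3) = 1·(1, 3) = (1, 3).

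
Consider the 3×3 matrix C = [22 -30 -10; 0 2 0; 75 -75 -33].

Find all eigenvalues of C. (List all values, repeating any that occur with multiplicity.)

Set up det(rI - C) = 0.
Expanding the 3×3 determinant: p(r) = r^3 + 9r^2 + 2r - 48.
Since p(2) = 0, r = 2 is a root.
Factor out (r - 2): p(r) = (r - 2)·(r^2 + 11r + 24).
The quadratic factors as (r + 8)·(r + 3).
Eigenvalues: -8, -3, 2.

-8, -3, 2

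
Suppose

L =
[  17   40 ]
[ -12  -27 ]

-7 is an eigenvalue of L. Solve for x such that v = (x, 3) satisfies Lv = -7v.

We need (L + 7I)v = 0.
L + 7I = [[24, 40], [-12, -20]].
Row 1: (24)·x + (40)·3 = 0
Row 2: (-12)·x + (-20)·3 = 0
Solving gives x = -5.
Check: L·(-5, 3) = (35, -21) = -7·(-5, 3).

-5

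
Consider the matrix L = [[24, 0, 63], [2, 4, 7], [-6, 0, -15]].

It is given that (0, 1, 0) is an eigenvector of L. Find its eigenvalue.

Compute Lv: L·(0, 1, 0) = (0, 4, 0).
Since Lv = λv, compare component 2: 4 = λ·1, so λ = 4.

4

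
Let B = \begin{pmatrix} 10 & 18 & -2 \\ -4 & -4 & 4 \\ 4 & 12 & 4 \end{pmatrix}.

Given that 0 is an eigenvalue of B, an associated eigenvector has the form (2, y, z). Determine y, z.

-1, 1

We need (B)v = 0.
B = [[10, 18, -2], [-4, -4, 4], [4, 12, 4]].
Row 1: (10)·2 + (18)·y + (-2)·z = 0
Row 2: (-4)·2 + (-4)·y + (4)·z = 0
Row 3: (4)·2 + (12)·y + (4)·z = 0
Solving gives y = -1, z = 1.
Check: B·(2, -1, 1) = (0, 0, 0) = 0·(2, -1, 1).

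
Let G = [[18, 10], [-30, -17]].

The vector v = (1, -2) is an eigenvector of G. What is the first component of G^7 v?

-128

First find the eigenvalue: Gv = (-2, 4) = -2·(1, -2), so λ = -2.
Then G^7 v = λ^7·v = (-2)^7·(1, -2) = -128·(1, -2) = (-128, 256).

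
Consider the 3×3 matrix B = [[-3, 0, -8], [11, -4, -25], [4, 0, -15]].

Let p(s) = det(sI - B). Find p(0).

308

p(0) = det(0·I − B) = det(−B) = (−1)^3·det(B).
det(B) = -308, so p(0) = 308.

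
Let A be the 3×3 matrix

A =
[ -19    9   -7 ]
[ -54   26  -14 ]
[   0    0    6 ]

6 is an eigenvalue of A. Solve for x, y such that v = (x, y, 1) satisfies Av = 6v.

-1, -2

We need (A - 6I)v = 0.
A - 6I = [[-25, 9, -7], [-54, 20, -14], [0, 0, 0]].
Row 1: (-25)·x + (9)·y + (-7)·1 = 0
Row 2: (-54)·x + (20)·y + (-14)·1 = 0
Row 3: (0)·x + (0)·y + (0)·1 = 0
Solving gives x = -1, y = -2.
Check: A·(-1, -2, 1) = (-6, -12, 6) = 6·(-1, -2, 1).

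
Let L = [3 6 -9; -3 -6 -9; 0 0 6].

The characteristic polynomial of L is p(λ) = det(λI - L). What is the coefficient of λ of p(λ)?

-18

p(λ) = λ^3 - 3λ^2 - 18λ.
The coefficient of λ is -18.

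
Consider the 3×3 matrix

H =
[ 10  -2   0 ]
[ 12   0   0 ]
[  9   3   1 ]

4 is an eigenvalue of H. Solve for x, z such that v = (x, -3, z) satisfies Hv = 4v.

-1, -6

We need (H - 4I)v = 0.
H - 4I = [[6, -2, 0], [12, -4, 0], [9, 3, -3]].
Row 1: (6)·x + (-2)·-3 + (0)·z = 0
Row 2: (12)·x + (-4)·-3 + (0)·z = 0
Row 3: (9)·x + (3)·-3 + (-3)·z = 0
Solving gives x = -1, z = -6.
Check: H·(-1, -3, -6) = (-4, -12, -24) = 4·(-1, -3, -6).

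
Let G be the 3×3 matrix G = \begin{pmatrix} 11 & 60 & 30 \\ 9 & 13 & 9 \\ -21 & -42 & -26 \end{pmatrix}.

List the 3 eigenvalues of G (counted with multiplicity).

-5, 1, 2

Compute the characteristic polynomial p(r) = det(rI - G).
Expanding the 3×3 determinant: p(r) = r^3 + 2r^2 - 13r + 10.
Since p(2) = 0, r = 2 is a root.
Factor out (r - 2): p(r) = (r - 2)·(r^2 + 4r - 5).
The quadratic factors as (r + 5)·(r - 1).
Eigenvalues: -5, 1, 2.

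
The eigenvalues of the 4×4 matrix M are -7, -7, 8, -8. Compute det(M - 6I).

-4732

If M has eigenvalues -7, -7, 8, -8, then M - 6I has eigenvalues -13, -13, 2, -14.
det(M - 6I) = (-13) · (-13) · (2) · (-14) = -4732.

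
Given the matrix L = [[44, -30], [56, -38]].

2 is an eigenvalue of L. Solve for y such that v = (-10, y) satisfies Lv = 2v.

-14

We need (L - 2I)v = 0.
L - 2I = [[42, -30], [56, -40]].
Row 1: (42)·-10 + (-30)·y = 0
Row 2: (56)·-10 + (-40)·y = 0
Solving gives y = -14.
Check: L·(-10, -14) = (-20, -28) = 2·(-10, -14).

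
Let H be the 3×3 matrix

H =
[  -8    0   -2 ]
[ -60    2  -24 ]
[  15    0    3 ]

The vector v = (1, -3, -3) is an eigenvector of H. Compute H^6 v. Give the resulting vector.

First find the eigenvalue: Hv = (-2, 6, 6) = -2·(1, -3, -3), so λ = -2.
Then H^6 v = λ^6·v = (-2)^6·(1, -3, -3) = 64·(1, -3, -3) = (64, -192, -192).

(64, -192, -192)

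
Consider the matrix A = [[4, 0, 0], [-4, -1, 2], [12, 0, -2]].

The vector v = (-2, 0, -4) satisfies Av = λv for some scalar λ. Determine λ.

4

Compute Av: A·(-2, 0, -4) = (-8, 0, -16).
Since Av = λv, compare component 1: -8 = λ·-2, so λ = 4.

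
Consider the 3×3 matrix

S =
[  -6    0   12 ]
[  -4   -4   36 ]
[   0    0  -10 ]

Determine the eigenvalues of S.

-10, -6, -4

Compute the characteristic polynomial p(μ) = det(μI - S).
Expanding along the first row, p(μ) = μ^3 + 20μ^2 + 124μ + 240.
Try μ = -4: p(-4) = 0, so -4 is a root.
Factor out (μ + 4): p(μ) = (μ + 4)·(μ^2 + 16μ + 60).
The quadratic factors as (μ + 10)·(μ + 6).
Eigenvalues: -10, -6, -4.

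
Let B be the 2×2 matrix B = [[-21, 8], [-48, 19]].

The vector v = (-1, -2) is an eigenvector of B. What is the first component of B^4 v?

-625

First find the eigenvalue: Bv = (5, 10) = -5·(-1, -2), so λ = -5.
Then B^4 v = λ^4·v = (-5)^4·(-1, -2) = 625·(-1, -2) = (-625, -1250).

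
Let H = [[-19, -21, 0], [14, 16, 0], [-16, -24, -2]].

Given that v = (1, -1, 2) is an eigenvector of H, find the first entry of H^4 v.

16

First find the eigenvalue: Hv = (2, -2, 4) = 2·(1, -1, 2), so λ = 2.
Then H^4 v = λ^4·v = 2^4·(1, -1, 2) = 16·(1, -1, 2) = (16, -16, 32).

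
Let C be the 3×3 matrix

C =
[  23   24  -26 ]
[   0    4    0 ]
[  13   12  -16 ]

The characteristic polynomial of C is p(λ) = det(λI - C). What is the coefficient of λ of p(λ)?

p(λ) = λ^3 - 11λ^2 - 2λ + 120.
The coefficient of λ is -2.

-2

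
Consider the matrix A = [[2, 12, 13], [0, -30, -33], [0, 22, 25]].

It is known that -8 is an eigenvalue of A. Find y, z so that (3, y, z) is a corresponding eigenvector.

We need (A + 8I)v = 0.
A + 8I = [[10, 12, 13], [0, -22, -33], [0, 22, 33]].
Row 1: (10)·3 + (12)·y + (13)·z = 0
Row 2: (0)·3 + (-22)·y + (-33)·z = 0
Row 3: (0)·3 + (22)·y + (33)·z = 0
Solving gives y = -9, z = 6.
Check: A·(3, -9, 6) = (-24, 72, -48) = -8·(3, -9, 6).

-9, 6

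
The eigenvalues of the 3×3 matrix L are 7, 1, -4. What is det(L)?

det(L) is the product of the eigenvalues: (7) · (1) · (-4) = -28.

-28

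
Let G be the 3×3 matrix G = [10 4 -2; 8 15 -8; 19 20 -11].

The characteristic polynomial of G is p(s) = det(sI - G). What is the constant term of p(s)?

p(s) = s^3 - 14s^2 + 41s + 56.
The constant term is 56.

56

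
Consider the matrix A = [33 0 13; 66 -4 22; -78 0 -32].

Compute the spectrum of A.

The characteristic polynomial is p(t) = det(tI - A).
Cofactor expansion gives p(t) = t^3 + 3t^2 - 46t - 168.
Since p(-4) = 0, t = -4 is a root.
Factor out (t + 4): p(t) = (t + 4)·(t^2 - t - 42).
The quadratic factors as (t + 6)·(t - 7).
Eigenvalues: -6, -4, 7.

-6, -4, 7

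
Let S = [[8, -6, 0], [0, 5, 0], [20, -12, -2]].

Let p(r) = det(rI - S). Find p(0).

80

p(0) = det(0·I − S) = det(−S) = (−1)^3·det(S).
det(S) = -80, so p(0) = 80.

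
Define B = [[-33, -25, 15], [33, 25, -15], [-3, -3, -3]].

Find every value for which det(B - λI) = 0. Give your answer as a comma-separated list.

Set up det(λI - B) = 0.
Expanding along the first row, p(λ) = λ^3 + 11λ^2 + 24λ.
Try λ = 0: p(0) = 0, so 0 is a root.
Factor out λ: p(λ) = λ·(λ^2 + 11λ + 24).
The quadratic factors as (λ + 8)·(λ + 3).
Eigenvalues: -8, -3, 0.

-8, -3, 0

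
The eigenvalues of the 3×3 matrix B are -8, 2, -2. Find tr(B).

trace(B) is the sum of the eigenvalues: (-8) + (2) + (-2) = -8.

-8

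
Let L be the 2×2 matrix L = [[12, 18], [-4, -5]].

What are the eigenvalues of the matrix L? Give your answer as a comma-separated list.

3, 4

det(L - λI) = (12 - λ)(-5 - λ) - (18)·(-4) = λ^2 - 7λ + 12.
This factors as (λ - 3)·(λ - 4) = 0.
Eigenvalues: 3, 4.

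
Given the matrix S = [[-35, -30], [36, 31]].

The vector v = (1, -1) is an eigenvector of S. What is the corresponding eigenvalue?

Compute Sv: S·(1, -1) = (-5, 5).
Since Sv = λv, compare component 1: -5 = λ·1, so λ = -5.

-5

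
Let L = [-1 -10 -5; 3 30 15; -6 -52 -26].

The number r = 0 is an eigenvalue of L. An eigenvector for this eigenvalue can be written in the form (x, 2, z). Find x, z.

We need (L)v = 0.
L = [[-1, -10, -5], [3, 30, 15], [-6, -52, -26]].
Row 1: (-1)·x + (-10)·2 + (-5)·z = 0
Row 2: (3)·x + (30)·2 + (15)·z = 0
Row 3: (-6)·x + (-52)·2 + (-26)·z = 0
Solving gives x = 0, z = -4.
Check: L·(0, 2, -4) = (0, 0, 0) = 0·(0, 2, -4).

0, -4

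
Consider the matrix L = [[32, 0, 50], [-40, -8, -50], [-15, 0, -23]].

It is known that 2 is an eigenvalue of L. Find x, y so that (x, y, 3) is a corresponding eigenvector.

-5, 5

We need (L - 2I)v = 0.
L - 2I = [[30, 0, 50], [-40, -10, -50], [-15, 0, -25]].
Row 1: (30)·x + (0)·y + (50)·3 = 0
Row 2: (-40)·x + (-10)·y + (-50)·3 = 0
Row 3: (-15)·x + (0)·y + (-25)·3 = 0
Solving gives x = -5, y = 5.
Check: L·(-5, 5, 3) = (-10, 10, 6) = 2·(-5, 5, 3).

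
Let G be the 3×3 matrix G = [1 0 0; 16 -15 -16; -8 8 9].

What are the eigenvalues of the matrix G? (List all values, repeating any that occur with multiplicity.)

-7, 1, 1

Compute the characteristic polynomial p(lambda) = det(lambda·I - G).
Expanding the 3×3 determinant: p(lambda) = lambda^3 + 5·lambda^2 - 13·lambda + 7.
Rational-root test: lambda = 1 gives p(1) = 0.
Dividing by (lambda - 1) leaves lambda^2 + 6·lambda - 7.
The quadratic factors as (lambda + 7)·(lambda - 1).
Eigenvalues: -7, 1, 1.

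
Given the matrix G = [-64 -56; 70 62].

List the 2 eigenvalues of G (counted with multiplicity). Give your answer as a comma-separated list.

det(G - λI) = (-64 - λ)(62 - λ) - (-56)·(70) = λ^2 + 2λ - 48.
This factors as (λ + 8)·(λ - 6) = 0.
Eigenvalues: -8, 6.

-8, 6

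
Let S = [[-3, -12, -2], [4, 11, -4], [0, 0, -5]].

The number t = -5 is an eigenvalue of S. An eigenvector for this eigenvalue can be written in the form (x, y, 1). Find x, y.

1, 0

We need (S + 5I)v = 0.
S + 5I = [[2, -12, -2], [4, 16, -4], [0, 0, 0]].
Row 1: (2)·x + (-12)·y + (-2)·1 = 0
Row 2: (4)·x + (16)·y + (-4)·1 = 0
Row 3: (0)·x + (0)·y + (0)·1 = 0
Solving gives x = 1, y = 0.
Check: S·(1, 0, 1) = (-5, 0, -5) = -5·(1, 0, 1).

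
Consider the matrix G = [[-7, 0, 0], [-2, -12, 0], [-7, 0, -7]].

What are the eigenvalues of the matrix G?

G is lower triangular, so its eigenvalues are the diagonal entries.
Diagonal: -7, -12, -7.

-12, -7, -7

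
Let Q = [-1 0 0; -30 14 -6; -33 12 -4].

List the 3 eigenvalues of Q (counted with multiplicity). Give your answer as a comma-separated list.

-1, 2, 8

The characteristic polynomial is p(lambda) = det(lambda·I - Q).
Expanding along the first row, p(lambda) = lambda^3 - 9·lambda^2 + 6·lambda + 16.
Since p(2) = 0, lambda = 2 is a root.
Dividing by (lambda - 2) leaves lambda^2 - 7·lambda - 8.
The quadratic factors as (lambda + 1)·(lambda - 8).
Eigenvalues: -1, 2, 8.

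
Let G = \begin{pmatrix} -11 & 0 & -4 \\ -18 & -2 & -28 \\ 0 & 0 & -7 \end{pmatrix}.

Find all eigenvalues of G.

The characteristic polynomial is p(r) = det(rI - G).
Expanding along the first row, p(r) = r^3 + 20r^2 + 113r + 154.
Rational-root test: r = -2 gives p(-2) = 0.
Dividing by (r + 2) leaves r^2 + 18r + 77.
The quadratic factors as (r + 11)·(r + 7).
Eigenvalues: -11, -7, -2.

-11, -7, -2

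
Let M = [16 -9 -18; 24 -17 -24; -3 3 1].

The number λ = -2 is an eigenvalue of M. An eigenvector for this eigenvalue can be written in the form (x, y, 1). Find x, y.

We need (M + 2I)v = 0.
M + 2I = [[18, -9, -18], [24, -15, -24], [-3, 3, 3]].
Row 1: (18)·x + (-9)·y + (-18)·1 = 0
Row 2: (24)·x + (-15)·y + (-24)·1 = 0
Row 3: (-3)·x + (3)·y + (3)·1 = 0
Solving gives x = 1, y = 0.
Check: M·(1, 0, 1) = (-2, 0, -2) = -2·(1, 0, 1).

1, 0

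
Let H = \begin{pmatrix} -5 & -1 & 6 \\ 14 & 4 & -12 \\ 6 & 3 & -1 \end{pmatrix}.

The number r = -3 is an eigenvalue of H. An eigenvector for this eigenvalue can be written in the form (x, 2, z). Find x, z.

-1, 0

We need (H + 3I)v = 0.
H + 3I = [[-2, -1, 6], [14, 7, -12], [6, 3, 2]].
Row 1: (-2)·x + (-1)·2 + (6)·z = 0
Row 2: (14)·x + (7)·2 + (-12)·z = 0
Row 3: (6)·x + (3)·2 + (2)·z = 0
Solving gives x = -1, z = 0.
Check: H·(-1, 2, 0) = (3, -6, 0) = -3·(-1, 2, 0).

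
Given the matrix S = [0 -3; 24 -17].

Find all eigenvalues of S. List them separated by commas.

det(S - tI) = (0 - t)(-17 - t) - (-3)·(24) = t^2 + 17t + 72.
This factors as (t + 9)·(t + 8) = 0.
Eigenvalues: -9, -8.

-9, -8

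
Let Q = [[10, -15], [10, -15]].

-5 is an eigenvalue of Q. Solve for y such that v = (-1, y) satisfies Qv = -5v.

-1

We need (Q + 5I)v = 0.
Q + 5I = [[15, -15], [10, -10]].
Row 1: (15)·-1 + (-15)·y = 0
Row 2: (10)·-1 + (-10)·y = 0
Solving gives y = -1.
Check: Q·(-1, -1) = (5, 5) = -5·(-1, -1).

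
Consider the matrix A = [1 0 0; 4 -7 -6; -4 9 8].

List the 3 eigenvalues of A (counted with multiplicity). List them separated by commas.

Compute the characteristic polynomial p(s) = det(sI - A).
Expanding along the first row, p(s) = s^3 - 2s^2 - s + 2.
Since p(2) = 0, s = 2 is a root.
Factor out (s - 2): p(s) = (s - 2)·(s^2 - 1).
The quadratic factors as (s + 1)·(s - 1).
Eigenvalues: -1, 1, 2.

-1, 1, 2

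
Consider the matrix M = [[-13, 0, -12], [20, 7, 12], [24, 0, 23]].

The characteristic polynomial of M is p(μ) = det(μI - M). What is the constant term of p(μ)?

p(μ) = μ^3 - 17μ^2 + 59μ + 77.
The constant term is 77.

77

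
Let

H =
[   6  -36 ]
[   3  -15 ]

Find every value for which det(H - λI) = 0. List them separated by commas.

-6, -3

det(H - rI) = (6 - r)(-15 - r) - (-36)·(3) = r^2 + 9r + 18.
This factors as (r + 6)·(r + 3) = 0.
Eigenvalues: -6, -3.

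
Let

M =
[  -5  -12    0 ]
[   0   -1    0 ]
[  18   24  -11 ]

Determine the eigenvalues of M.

Set up det(λI - M) = 0.
Cofactor expansion gives p(λ) = λ^3 + 17λ^2 + 71λ + 55.
Try λ = -5: p(-5) = 0, so -5 is a root.
Dividing by (λ + 5) leaves λ^2 + 12λ + 11.
The quadratic factors as (λ + 11)·(λ + 1).
Eigenvalues: -11, -5, -1.

-11, -5, -1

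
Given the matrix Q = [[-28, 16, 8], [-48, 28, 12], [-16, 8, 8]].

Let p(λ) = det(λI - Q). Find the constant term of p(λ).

0

p(λ) = λ^3 - 8λ^2 + 16λ.
The constant term is 0.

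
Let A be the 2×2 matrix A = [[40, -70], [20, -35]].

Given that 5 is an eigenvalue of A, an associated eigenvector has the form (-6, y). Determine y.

We need (A - 5I)v = 0.
A - 5I = [[35, -70], [20, -40]].
Row 1: (35)·-6 + (-70)·y = 0
Row 2: (20)·-6 + (-40)·y = 0
Solving gives y = -3.
Check: A·(-6, -3) = (-30, -15) = 5·(-6, -3).

-3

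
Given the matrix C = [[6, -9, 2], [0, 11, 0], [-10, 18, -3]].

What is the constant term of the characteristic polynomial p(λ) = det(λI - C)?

p(0) = det(0·I − C) = det(−C) = (−1)^3·det(C).
det(C) = 22, so p(0) = -22.

-22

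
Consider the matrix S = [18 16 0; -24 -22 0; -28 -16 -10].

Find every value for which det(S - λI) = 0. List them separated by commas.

-10, -6, 2

Compute the characteristic polynomial p(μ) = det(μI - S).
Cofactor expansion gives p(μ) = μ^3 + 14μ^2 + 28μ - 120.
Rational-root test: μ = -6 gives p(-6) = 0.
Dividing by (μ + 6) leaves μ^2 + 8μ - 20.
The quadratic factors as (μ + 10)·(μ - 2).
Eigenvalues: -10, -6, 2.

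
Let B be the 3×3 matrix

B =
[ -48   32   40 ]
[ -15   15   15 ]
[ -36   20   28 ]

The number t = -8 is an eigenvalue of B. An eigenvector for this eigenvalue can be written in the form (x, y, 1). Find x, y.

1, 0

We need (B + 8I)v = 0.
B + 8I = [[-40, 32, 40], [-15, 23, 15], [-36, 20, 36]].
Row 1: (-40)·x + (32)·y + (40)·1 = 0
Row 2: (-15)·x + (23)·y + (15)·1 = 0
Row 3: (-36)·x + (20)·y + (36)·1 = 0
Solving gives x = 1, y = 0.
Check: B·(1, 0, 1) = (-8, 0, -8) = -8·(1, 0, 1).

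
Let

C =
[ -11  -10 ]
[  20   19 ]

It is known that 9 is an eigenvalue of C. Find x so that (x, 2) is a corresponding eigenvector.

We need (C - 9I)v = 0.
C - 9I = [[-20, -10], [20, 10]].
Row 1: (-20)·x + (-10)·2 = 0
Row 2: (20)·x + (10)·2 = 0
Solving gives x = -1.
Check: C·(-1, 2) = (-9, 18) = 9·(-1, 2).

-1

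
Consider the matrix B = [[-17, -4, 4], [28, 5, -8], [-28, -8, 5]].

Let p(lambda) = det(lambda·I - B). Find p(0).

9

p(0) = det(0·I − B) = det(−B) = (−1)^3·det(B).
det(B) = -9, so p(0) = 9.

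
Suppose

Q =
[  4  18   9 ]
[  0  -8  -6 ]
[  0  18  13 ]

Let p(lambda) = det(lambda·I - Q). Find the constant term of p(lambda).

-16

p(lambda) = lambda^3 - 9·lambda^2 + 24·lambda - 16.
The constant term is -16.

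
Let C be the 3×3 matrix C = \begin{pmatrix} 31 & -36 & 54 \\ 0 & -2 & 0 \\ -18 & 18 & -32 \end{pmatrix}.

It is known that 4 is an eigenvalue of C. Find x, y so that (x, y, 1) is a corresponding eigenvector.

-2, 0

We need (C - 4I)v = 0.
C - 4I = [[27, -36, 54], [0, -6, 0], [-18, 18, -36]].
Row 1: (27)·x + (-36)·y + (54)·1 = 0
Row 2: (0)·x + (-6)·y + (0)·1 = 0
Row 3: (-18)·x + (18)·y + (-36)·1 = 0
Solving gives x = -2, y = 0.
Check: C·(-2, 0, 1) = (-8, 0, 4) = 4·(-2, 0, 1).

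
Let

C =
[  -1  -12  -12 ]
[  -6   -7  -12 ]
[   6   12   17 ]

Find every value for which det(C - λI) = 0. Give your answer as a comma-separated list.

-1, 5, 5

Set up det(λI - C) = 0.
Cofactor expansion gives p(λ) = λ^3 - 9λ^2 + 15λ + 25.
Rational-root test: λ = -1 gives p(-1) = 0.
Dividing by (λ + 1) leaves λ^2 - 10λ + 25.
The quadratic factor is (λ - 5)^2.
Eigenvalues: -1, 5, 5.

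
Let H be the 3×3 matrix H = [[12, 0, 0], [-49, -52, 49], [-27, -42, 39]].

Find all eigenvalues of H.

-10, -3, 12

Compute the characteristic polynomial p(s) = det(sI - H).
Expanding along the first row, p(s) = s^3 + s^2 - 126s - 360.
Since p(-10) = 0, s = -10 is a root.
Factor out (s + 10): p(s) = (s + 10)·(s^2 - 9s - 36).
The quadratic factors as (s + 3)·(s - 12).
Eigenvalues: -10, -3, 12.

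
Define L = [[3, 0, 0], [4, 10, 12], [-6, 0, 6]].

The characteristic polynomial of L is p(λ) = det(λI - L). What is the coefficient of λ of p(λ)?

p(λ) = λ^3 - 19λ^2 + 108λ - 180.
The coefficient of λ is 108.

108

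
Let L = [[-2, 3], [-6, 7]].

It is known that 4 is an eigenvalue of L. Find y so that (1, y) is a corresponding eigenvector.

We need (L - 4I)v = 0.
L - 4I = [[-6, 3], [-6, 3]].
Row 1: (-6)·1 + (3)·y = 0
Row 2: (-6)·1 + (3)·y = 0
Solving gives y = 2.
Check: L·(1, 2) = (4, 8) = 4·(1, 2).

2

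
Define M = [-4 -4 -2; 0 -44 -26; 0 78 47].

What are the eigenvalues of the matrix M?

Set up det(sI - M) = 0.
Expanding along the first row, p(s) = s^3 + s^2 - 52s - 160.
Try s = 8: p(8) = 0, so 8 is a root.
Dividing by (s - 8) leaves s^2 + 9s + 20.
The quadratic factors as (s + 5)·(s + 4).
Eigenvalues: -5, -4, 8.

-5, -4, 8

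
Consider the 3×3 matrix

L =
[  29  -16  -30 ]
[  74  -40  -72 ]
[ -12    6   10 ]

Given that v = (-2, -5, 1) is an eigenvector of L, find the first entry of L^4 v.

-512

First find the eigenvalue: Lv = (-8, -20, 4) = 4·(-2, -5, 1), so λ = 4.
Then L^4 v = λ^4·v = 4^4·(-2, -5, 1) = 256·(-2, -5, 1) = (-512, -1280, 256).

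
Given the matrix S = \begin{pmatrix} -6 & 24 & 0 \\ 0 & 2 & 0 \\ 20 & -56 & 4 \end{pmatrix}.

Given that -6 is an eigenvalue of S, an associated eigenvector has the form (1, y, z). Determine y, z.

0, -2

We need (S + 6I)v = 0.
S + 6I = [[0, 24, 0], [0, 8, 0], [20, -56, 10]].
Row 1: (0)·1 + (24)·y + (0)·z = 0
Row 2: (0)·1 + (8)·y + (0)·z = 0
Row 3: (20)·1 + (-56)·y + (10)·z = 0
Solving gives y = 0, z = -2.
Check: S·(1, 0, -2) = (-6, 0, 12) = -6·(1, 0, -2).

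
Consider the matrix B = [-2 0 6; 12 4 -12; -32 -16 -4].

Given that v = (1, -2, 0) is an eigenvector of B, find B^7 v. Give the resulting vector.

First find the eigenvalue: Bv = (-2, 4, 0) = -2·(1, -2, 0), so λ = -2.
Then B^7 v = λ^7·v = (-2)^7·(1, -2, 0) = -128·(1, -2, 0) = (-128, 256, 0).

(-128, 256, 0)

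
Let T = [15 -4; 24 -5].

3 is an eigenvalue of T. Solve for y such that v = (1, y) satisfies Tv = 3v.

3

We need (T - 3I)v = 0.
T - 3I = [[12, -4], [24, -8]].
Row 1: (12)·1 + (-4)·y = 0
Row 2: (24)·1 + (-8)·y = 0
Solving gives y = 3.
Check: T·(1, 3) = (3, 9) = 3·(1, 3).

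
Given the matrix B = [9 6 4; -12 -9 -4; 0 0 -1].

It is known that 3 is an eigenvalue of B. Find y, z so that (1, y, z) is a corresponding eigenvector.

-1, 0

We need (B - 3I)v = 0.
B - 3I = [[6, 6, 4], [-12, -12, -4], [0, 0, -4]].
Row 1: (6)·1 + (6)·y + (4)·z = 0
Row 2: (-12)·1 + (-12)·y + (-4)·z = 0
Row 3: (0)·1 + (0)·y + (-4)·z = 0
Solving gives y = -1, z = 0.
Check: B·(1, -1, 0) = (3, -3, 0) = 3·(1, -1, 0).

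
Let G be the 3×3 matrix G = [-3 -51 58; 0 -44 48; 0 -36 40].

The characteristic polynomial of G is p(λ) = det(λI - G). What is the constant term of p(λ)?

p(λ) = λ^3 + 7λ^2 - 20λ - 96.
The constant term is -96.

-96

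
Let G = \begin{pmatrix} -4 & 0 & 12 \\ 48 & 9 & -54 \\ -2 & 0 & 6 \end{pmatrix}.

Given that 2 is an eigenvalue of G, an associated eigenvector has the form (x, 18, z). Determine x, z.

-6, -3

We need (G - 2I)v = 0.
G - 2I = [[-6, 0, 12], [48, 7, -54], [-2, 0, 4]].
Row 1: (-6)·x + (0)·18 + (12)·z = 0
Row 2: (48)·x + (7)·18 + (-54)·z = 0
Row 3: (-2)·x + (0)·18 + (4)·z = 0
Solving gives x = -6, z = -3.
Check: G·(-6, 18, -3) = (-12, 36, -6) = 2·(-6, 18, -3).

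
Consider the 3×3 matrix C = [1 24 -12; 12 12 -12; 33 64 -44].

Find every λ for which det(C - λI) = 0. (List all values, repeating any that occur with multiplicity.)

Compute the characteristic polynomial p(lambda) = det(lambda·I - C).
Expanding along the first row, p(lambda) = lambda^3 + 31·lambda^2 + 316·lambda + 1056.
Rational-root test: lambda = -8 gives p(-8) = 0.
Factor out (lambda + 8): p(lambda) = (lambda + 8)·(lambda^2 + 23·lambda + 132).
The quadratic factors as (lambda + 12)·(lambda + 11).
Eigenvalues: -12, -11, -8.

-12, -11, -8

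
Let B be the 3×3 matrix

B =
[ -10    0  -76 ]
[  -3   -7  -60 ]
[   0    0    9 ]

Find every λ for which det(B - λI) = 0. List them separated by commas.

The characteristic polynomial is p(lambda) = det(lambda·I - B).
Expanding along the first row, p(lambda) = lambda^3 + 8·lambda^2 - 83·lambda - 630.
Rational-root test: lambda = -7 gives p(-7) = 0.
Dividing by (lambda + 7) leaves lambda^2 + lambda - 90.
The quadratic factors as (lambda + 10)·(lambda - 9).
Eigenvalues: -10, -7, 9.

-10, -7, 9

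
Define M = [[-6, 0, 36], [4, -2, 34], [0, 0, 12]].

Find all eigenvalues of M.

Set up det(λI - M) = 0.
Expanding the 3×3 determinant: p(λ) = λ^3 - 4λ^2 - 84λ - 144.
Rational-root test: λ = -2 gives p(-2) = 0.
Dividing by (λ + 2) leaves λ^2 - 6λ - 72.
The quadratic factors as (λ + 6)·(λ - 12).
Eigenvalues: -6, -2, 12.

-6, -2, 12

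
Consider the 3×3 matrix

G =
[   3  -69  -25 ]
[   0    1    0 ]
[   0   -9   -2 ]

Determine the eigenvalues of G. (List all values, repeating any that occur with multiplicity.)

-2, 1, 3

The characteristic polynomial is p(lambda) = det(lambda·I - G).
Expanding along the first row, p(lambda) = lambda^3 - 2·lambda^2 - 5·lambda + 6.
Try lambda = 1: p(1) = 0, so 1 is a root.
Dividing by (lambda - 1) leaves lambda^2 - lambda - 6.
The quadratic factors as (lambda + 2)·(lambda - 3).
Eigenvalues: -2, 1, 3.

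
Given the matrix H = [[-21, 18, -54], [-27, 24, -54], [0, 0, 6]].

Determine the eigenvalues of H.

Compute the characteristic polynomial p(λ) = det(λI - H).
Expanding the 3×3 determinant: p(λ) = λ^3 - 9λ^2 + 108.
Rational-root test: λ = -3 gives p(-3) = 0.
Dividing by (λ + 3) leaves λ^2 - 12λ + 36.
The quadratic factor is (λ - 6)^2.
Eigenvalues: -3, 6, 6.

-3, 6, 6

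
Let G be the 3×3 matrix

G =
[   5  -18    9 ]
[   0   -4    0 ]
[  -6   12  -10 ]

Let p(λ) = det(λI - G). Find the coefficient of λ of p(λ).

p(λ) = λ^3 + 9λ^2 + 24λ + 16.
The coefficient of λ is 24.

24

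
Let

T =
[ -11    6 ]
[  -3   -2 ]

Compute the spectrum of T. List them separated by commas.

det(T - rI) = (-11 - r)(-2 - r) - (6)·(-3) = r^2 + 13r + 40.
This factors as (r + 8)·(r + 5) = 0.
Eigenvalues: -8, -5.

-8, -5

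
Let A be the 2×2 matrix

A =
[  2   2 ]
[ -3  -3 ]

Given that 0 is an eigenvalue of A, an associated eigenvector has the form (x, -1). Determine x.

1

We need (A)v = 0.
A = [[2, 2], [-3, -3]].
Row 1: (2)·x + (2)·-1 = 0
Row 2: (-3)·x + (-3)·-1 = 0
Solving gives x = 1.
Check: A·(1, -1) = (0, 0) = 0·(1, -1).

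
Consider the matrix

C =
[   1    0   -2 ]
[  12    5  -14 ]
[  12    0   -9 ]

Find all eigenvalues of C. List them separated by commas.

Compute the characteristic polynomial p(s) = det(sI - C).
Expanding the 3×3 determinant: p(s) = s^3 + 3s^2 - 25s - 75.
Rational-root test: s = -5 gives p(-5) = 0.
Factor out (s + 5): p(s) = (s + 5)·(s^2 - 2s - 15).
The quadratic factors as (s + 3)·(s - 5).
Eigenvalues: -5, -3, 5.

-5, -3, 5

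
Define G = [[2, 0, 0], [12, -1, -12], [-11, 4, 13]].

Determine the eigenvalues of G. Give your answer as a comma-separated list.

Set up det(lambda·I - G) = 0.
Expanding the 3×3 determinant: p(lambda) = lambda^3 - 14·lambda^2 + 59·lambda - 70.
Rational-root test: lambda = 2 gives p(2) = 0.
Dividing by (lambda - 2) leaves lambda^2 - 12·lambda + 35.
The quadratic factors as (lambda - 5)·(lambda - 7).
Eigenvalues: 2, 5, 7.

2, 5, 7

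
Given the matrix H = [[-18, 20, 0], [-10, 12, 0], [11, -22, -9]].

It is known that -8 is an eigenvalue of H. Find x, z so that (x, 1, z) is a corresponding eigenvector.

We need (H + 8I)v = 0.
H + 8I = [[-10, 20, 0], [-10, 20, 0], [11, -22, -1]].
Row 1: (-10)·x + (20)·1 + (0)·z = 0
Row 2: (-10)·x + (20)·1 + (0)·z = 0
Row 3: (11)·x + (-22)·1 + (-1)·z = 0
Solving gives x = 2, z = 0.
Check: H·(2, 1, 0) = (-16, -8, 0) = -8·(2, 1, 0).

2, 0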